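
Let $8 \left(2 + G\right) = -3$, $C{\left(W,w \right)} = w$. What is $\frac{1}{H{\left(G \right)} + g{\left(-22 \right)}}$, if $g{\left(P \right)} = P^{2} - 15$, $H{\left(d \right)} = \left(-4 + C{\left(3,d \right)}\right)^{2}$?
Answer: $\frac{64}{32617} \approx 0.0019622$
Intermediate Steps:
$G = - \frac{19}{8}$ ($G = -2 + \frac{1}{8} \left(-3\right) = -2 - \frac{3}{8} = - \frac{19}{8} \approx -2.375$)
$H{\left(d \right)} = \left(-4 + d\right)^{2}$
$g{\left(P \right)} = -15 + P^{2}$
$\frac{1}{H{\left(G \right)} + g{\left(-22 \right)}} = \frac{1}{\left(-4 - \frac{19}{8}\right)^{2} - \left(15 - \left(-22\right)^{2}\right)} = \frac{1}{\left(- \frac{51}{8}\right)^{2} + \left(-15 + 484\right)} = \frac{1}{\frac{2601}{64} + 469} = \frac{1}{\frac{32617}{64}} = \frac{64}{32617}$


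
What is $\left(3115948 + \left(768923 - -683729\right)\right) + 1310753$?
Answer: $5879353$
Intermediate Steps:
$\left(3115948 + \left(768923 - -683729\right)\right) + 1310753 = \left(3115948 + \left(768923 + 683729\right)\right) + 1310753 = \left(3115948 + 1452652\right) + 1310753 = 4568600 + 1310753 = 5879353$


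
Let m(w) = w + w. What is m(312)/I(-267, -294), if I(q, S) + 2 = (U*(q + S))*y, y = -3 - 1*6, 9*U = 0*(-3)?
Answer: -312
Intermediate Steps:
U = 0 (U = (0*(-3))/9 = (1/9)*0 = 0)
m(w) = 2*w
y = -9 (y = -3 - 6 = -9)
I(q, S) = -2 (I(q, S) = -2 + (0*(q + S))*(-9) = -2 + (0*(S + q))*(-9) = -2 + 0*(-9) = -2 + 0 = -2)
m(312)/I(-267, -294) = (2*312)/(-2) = 624*(-1/2) = -312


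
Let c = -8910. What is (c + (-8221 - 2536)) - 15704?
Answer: -35371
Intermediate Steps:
(c + (-8221 - 2536)) - 15704 = (-8910 + (-8221 - 2536)) - 15704 = (-8910 - 10757) - 15704 = -19667 - 15704 = -35371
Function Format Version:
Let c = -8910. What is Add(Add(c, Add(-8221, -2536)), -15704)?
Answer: -35371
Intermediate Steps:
Add(Add(c, Add(-8221, -2536)), -15704) = Add(Add(-8910, Add(-8221, -2536)), -15704) = Add(Add(-8910, -10757), -15704) = Add(-19667, -15704) = -35371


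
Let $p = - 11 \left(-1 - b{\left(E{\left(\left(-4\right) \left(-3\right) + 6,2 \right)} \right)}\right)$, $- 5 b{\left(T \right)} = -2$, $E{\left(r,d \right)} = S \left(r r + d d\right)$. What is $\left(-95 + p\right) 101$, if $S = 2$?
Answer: $- \frac{40198}{5} \approx -8039.6$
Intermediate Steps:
$E{\left(r,d \right)} = 2 d^{2} + 2 r^{2}$ ($E{\left(r,d \right)} = 2 \left(r r + d d\right) = 2 \left(r^{2} + d^{2}\right) = 2 \left(d^{2} + r^{2}\right) = 2 d^{2} + 2 r^{2}$)
$b{\left(T \right)} = \frac{2}{5}$ ($b{\left(T \right)} = \left(- \frac{1}{5}\right) \left(-2\right) = \frac{2}{5}$)
$p = \frac{77}{5}$ ($p = - 11 \left(-1 - \frac{2}{5}\right) = \left(-11\right) \left(- \frac{7}{5}\right) = \frac{77}{5} \approx 15.4$)
$\left(-95 + p\right) 101 = \left(-95 + \frac{77}{5}\right) 101 = \left(- \frac{398}{5}\right) 101 = - \frac{40198}{5}$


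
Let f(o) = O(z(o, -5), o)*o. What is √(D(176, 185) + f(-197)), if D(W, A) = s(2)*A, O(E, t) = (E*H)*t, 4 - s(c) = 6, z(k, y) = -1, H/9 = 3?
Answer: I*√1048213 ≈ 1023.8*I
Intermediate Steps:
H = 27 (H = 9*3 = 27)
s(c) = -2 (s(c) = 4 - 1*6 = 4 - 6 = -2)
O(E, t) = 27*E*t (O(E, t) = (E*27)*t = (27*E)*t = 27*E*t)
D(W, A) = -2*A
f(o) = -27*o² (f(o) = (27*(-1)*o)*o = (-27*o)*o = -27*o²)
√(D(176, 185) + f(-197)) = √(-2*185 - 27*(-197)²) = √(-370 - 27*38809) = √(-370 - 1047843) = √(-1048213) = I*√1048213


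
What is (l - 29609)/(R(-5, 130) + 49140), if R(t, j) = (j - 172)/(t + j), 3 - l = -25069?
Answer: -567125/6142458 ≈ -0.092329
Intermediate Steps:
l = 25072 (l = 3 - 1*(-25069) = 3 + 25069 = 25072)
R(t, j) = (-172 + j)/(j + t)
(l - 29609)/(R(-5, 130) + 49140) = (25072 - 29609)/((-172 + 130)/(130 - 5) + 49140) = -4537/(-42/125 + 49140) = -4537/6142458/125 = -4537*125/6142458 = -567125/6142458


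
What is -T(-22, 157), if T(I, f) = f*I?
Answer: 3454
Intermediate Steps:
T(I, f) = I*f
-T(-22, 157) = -(-22)*157 = -1*(-3454) = 3454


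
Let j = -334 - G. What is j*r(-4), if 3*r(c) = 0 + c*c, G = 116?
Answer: -2400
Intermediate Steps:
j = -450 (j = -334 - 1*116 = -334 - 116 = -450)
r(c) = c**2/3 (r(c) = (0 + c*c)/3 = (0 + c**2)/3 = c**2/3)
j*r(-4) = -150*(-4)**2 = -150*16 = -450*16/3 = -2400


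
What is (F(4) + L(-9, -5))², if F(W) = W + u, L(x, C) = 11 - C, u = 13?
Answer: 1089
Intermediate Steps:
F(W) = 13 + W (F(W) = W + 13 = 13 + W)
(F(4) + L(-9, -5))² = ((13 + 4) + (11 - 1*(-5)))² = (17 + (11 + 5))² = (17 + 16)² = 33² = 1089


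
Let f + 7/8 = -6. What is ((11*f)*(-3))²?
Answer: 3294225/64 ≈ 51472.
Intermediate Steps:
f = -55/8 (f = -7/8 - 6 = -55/8 ≈ -6.8750)
((11*f)*(-3))² = ((11*(-55/8))*(-3))² = (-605/8*(-3))² = (1815/8)² = 3294225/64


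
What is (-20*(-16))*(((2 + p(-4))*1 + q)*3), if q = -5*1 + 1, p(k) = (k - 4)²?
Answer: 59520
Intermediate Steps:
p(k) = (-4 + k)²
q = -4 (q = -5 + 1 = -4)
(-20*(-16))*(((2 + p(-4))*1 + q)*3) = (-20*(-16))*(((2 + (-4 - 4)²)*1 - 4)*3) = 320*(((2 + (-8)²)*1 - 4)*3) = 320*(((2 + 64)*1 - 4)*3) = 320*((66*1 - 4)*3) = 320*((66 - 4)*3) = 320*(62*3) = 320*186 = 59520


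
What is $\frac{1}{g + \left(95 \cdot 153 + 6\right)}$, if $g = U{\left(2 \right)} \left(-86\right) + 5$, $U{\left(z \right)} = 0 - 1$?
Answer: $\frac{1}{14632} \approx 6.8343 \cdot 10^{-5}$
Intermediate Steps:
$U{\left(z \right)} = -1$ ($U{\left(z \right)} = 0 - 1 = -1$)
$g = 91$ ($g = \left(-1\right) \left(-86\right) + 5 = 86 + 5 = 91$)
$\frac{1}{g + \left(95 \cdot 153 + 6\right)} = \frac{1}{91 + \left(95 \cdot 153 + 6\right)} = \frac{1}{91 + \left(14535 + 6\right)} = \frac{1}{91 + 14541} = \frac{1}{14632}$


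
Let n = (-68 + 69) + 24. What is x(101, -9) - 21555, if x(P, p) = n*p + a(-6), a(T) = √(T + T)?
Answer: -21780 + 2*I*√3 ≈ -21780.0 + 3.4641*I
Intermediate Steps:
a(T) = √2*√T (a(T) = √(2*T) = √2*√T)
n = 25 (n = 1 + 24 = 25)
x(P, p) = 25*p + 2*I*√3 (x(P, p) = 25*p + √2*√(-6) = 25*p + √2*(I*√6) = 25*p + 2*I*√3)
x(101, -9) - 21555 = (25*(-9) + 2*I*√3) - 21555 = (-225 + 2*I*√3) - 21555 = -21780 + 2*I*√3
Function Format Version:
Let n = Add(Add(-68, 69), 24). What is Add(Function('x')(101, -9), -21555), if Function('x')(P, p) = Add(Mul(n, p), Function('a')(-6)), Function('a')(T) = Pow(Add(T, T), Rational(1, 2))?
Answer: Add(-21780, Mul(2, I, Pow(3, Rational(1, 2)))) ≈ Add(-21780., Mul(3.4641, I))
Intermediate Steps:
Function('a')(T) = Mul(Pow(2, Rational(1, 2)), Pow(T, Rational(1, 2))) (Function('a')(T) = Pow(Mul(2, T), Rational(1, 2)) = Mul(Pow(2, Rational(1, 2)), Pow(T, Rational(1, 2))))
n = 25 (n = Add(1, 24) = 25)
Function('x')(P, p) = Add(Mul(25, p), Mul(2, I, Pow(3, Rational(1, 2)))) (Function('x')(P, p) = Add(Mul(25, p), Mul(Pow(2, Rational(1, 2)), Pow(-6, Rational(1, 2)))) = Add(Mul(25, p), Mul(Pow(2, Rational(1, 2)), Mul(I, Pow(6, Rational(1, 2))))) = Add(Mul(25, p), Mul(2, I, Pow(3, Rational(1, 2)))))
Add(Function('x')(101, -9), -21555) = Add(Add(Mul(25, -9), Mul(2, I, Pow(3, Rational(1, 2)))), -21555) = Add(Add(-225, Mul(2, I, Pow(3, Rational(1, 2)))), -21555) = Add(-21780, Mul(2, I, Pow(3, Rational(1, 2))))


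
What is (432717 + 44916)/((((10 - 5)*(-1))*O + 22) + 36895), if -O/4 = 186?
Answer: 477633/40637 ≈ 11.754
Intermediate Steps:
O = -744 (O = -4*186 = -744)
(432717 + 44916)/((((10 - 5)*(-1))*O + 22) + 36895) = (432717 + 44916)/((((10 - 5)*(-1))*(-744) + 22) + 36895) = 477633/(((5*(-1))*(-744) + 22) + 36895) = 477633/((-5*(-744) + 22) + 36895) = 477633/((3720 + 22) + 36895) = 477633/(3742 + 36895) = 477633/40637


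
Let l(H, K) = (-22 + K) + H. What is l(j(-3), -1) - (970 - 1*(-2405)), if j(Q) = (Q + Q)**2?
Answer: -3362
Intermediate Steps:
j(Q) = 4*Q**2 (j(Q) = (2*Q)**2 = 4*Q**2)
l(H, K) = -22 + H + K
l(j(-3), -1) - (970 - 1*(-2405)) = (-22 + 4*(-3)**2 - 1) - (970 - 1*(-2405)) = (-22 + 4*9 - 1) - (970 + 2405) = (-22 + 36 - 1) - 1*3375 = 13 - 3375 = -3362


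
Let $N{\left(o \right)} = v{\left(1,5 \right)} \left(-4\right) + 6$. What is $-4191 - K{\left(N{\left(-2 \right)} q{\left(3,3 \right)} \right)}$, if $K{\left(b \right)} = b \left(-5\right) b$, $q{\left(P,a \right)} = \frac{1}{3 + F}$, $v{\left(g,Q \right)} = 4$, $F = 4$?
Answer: $- \frac{204859}{49} \approx -4180.8$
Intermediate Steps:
$q{\left(P,a \right)} = \frac{1}{7}$ ($q{\left(P,a \right)} = \frac{1}{3 + 4} = \frac{1}{7}$)
$N{\left(o \right)} = -10$ ($N{\left(o \right)} = 4 \left(-4\right) + 6 = -16 + 6 = -10$)
$K{\left(b \right)} = - 5 b^{2}$ ($K{\left(b \right)} = - 5 b b = - 5 b^{2}$)
$-4191 - K{\left(N{\left(-2 \right)} q{\left(3,3 \right)} \right)} = -4191 - - 5 \left(\left(-10\right) \frac{1}{7}\right)^{2} = -4191 - - 5 \left(- \frac{10}{7}\right)^{2} = -4191 - \left(-5\right) \frac{100}{49} = -4191 - - \frac{500}{49} = -4191 + \frac{500}{49} = - \frac{204859}{49}$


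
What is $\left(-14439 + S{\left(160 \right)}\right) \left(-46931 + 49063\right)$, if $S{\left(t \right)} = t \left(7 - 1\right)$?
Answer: $-28737228$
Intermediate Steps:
$S{\left(t \right)} = 6 t$ ($S{\left(t \right)} = t 6 = 6 t$)
$\left(-14439 + S{\left(160 \right)}\right) \left(-46931 + 49063\right) = \left(-14439 + 6 \cdot 160\right) \left(-46931 + 49063\right) = \left(-14439 + 960\right) 2132 = \left(-13479\right) 2132 = -28737228$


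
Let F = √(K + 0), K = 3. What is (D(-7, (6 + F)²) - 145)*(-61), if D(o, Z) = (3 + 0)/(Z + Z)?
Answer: 2139697/242 + 122*√3/121 ≈ 8843.5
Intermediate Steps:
F = √3 (F = √(3 + 0) = √3 ≈ 1.7320)
D(o, Z) = 3/(2*Z) (D(o, Z) = 3/((2*Z)) = 3*(1/(2*Z)) = 3/(2*Z))
(D(-7, (6 + F)²) - 145)*(-61) = (3/(2*((6 + √3)²)) - 145)*(-61) = (3/(2*(6 + √3)²) - 145)*(-61) = (-145 + 3/(2*(6 + √3)²))*(-61) = 8845 - 183/(2*(6 + √3)²)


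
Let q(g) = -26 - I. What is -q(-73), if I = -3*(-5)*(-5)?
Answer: -49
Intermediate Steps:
I = -75 (I = 15*(-5) = -75)
q(g) = 49 (q(g) = -26 - 1*(-75) = -26 + 75 = 49)
-q(-73) = -1*49 = -49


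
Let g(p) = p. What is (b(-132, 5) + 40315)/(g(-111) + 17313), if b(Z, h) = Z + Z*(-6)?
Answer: 40975/17202 ≈ 2.3820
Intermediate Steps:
b(Z, h) = -5*Z (b(Z, h) = Z - 6*Z = -5*Z)
(b(-132, 5) + 40315)/(g(-111) + 17313) = (-5*(-132) + 40315)/(-111 + 17313) = (660 + 40315)/17202 = 40975*(1/17202) = 40975/17202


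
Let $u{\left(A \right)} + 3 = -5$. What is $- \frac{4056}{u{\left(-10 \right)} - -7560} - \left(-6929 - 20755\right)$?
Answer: $\frac{26133189}{944} \approx 27683.0$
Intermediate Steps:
$u{\left(A \right)} = -8$ ($u{\left(A \right)} = -3 - 5 = -8$)
$- \frac{4056}{u{\left(-10 \right)} - -7560} - \left(-6929 - 20755\right) = - \frac{4056}{-8 - -7560} - \left(-6929 - 20755\right) = - \frac{4056}{-8 + 7560} - \left(-6929 - 20755\right) = - \frac{4056}{7552} - -27684 = \left(-4056\right) \frac{1}{7552} + 27684 = - \frac{507}{944} + 27684 = \frac{26133189}{944}$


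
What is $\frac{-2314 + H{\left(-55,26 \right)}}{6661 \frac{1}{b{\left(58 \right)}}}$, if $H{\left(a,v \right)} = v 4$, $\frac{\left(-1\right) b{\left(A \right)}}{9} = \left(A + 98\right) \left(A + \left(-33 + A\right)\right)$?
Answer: $\frac{257535720}{6661} \approx 38663.0$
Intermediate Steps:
$b{\left(A \right)} = - 9 \left(-33 + 2 A\right) \left(98 + A\right)$ ($b{\left(A \right)} = - 9 \left(A + 98\right) \left(A + \left(-33 + A\right)\right) = - 9 \left(98 + A\right) \left(-33 + 2 A\right) = - 9 \left(-33 + 2 A\right) \left(98 + A\right)$)
$H{\left(a,v \right)} = 4 v$
$\frac{-2314 + H{\left(-55,26 \right)}}{6661 \frac{1}{b{\left(58 \right)}}} = \frac{-2314 + 4 \cdot 26}{6661 \frac{1}{29106 - 85086 - 18 \cdot 58^{2}}} = \frac{-2314 + 104}{6661 \frac{1}{29106 - 85086 - 60552}} = - \frac{2210}{6661 \frac{1}{29106 - 85086 - 60552}} = - \frac{2210}{6661 \frac{1}{-116532}} = - \frac{2210}{6661 \left(- \frac{1}{116532}\right)} = - \frac{2210}{- \frac{6661}{116532}} = \left(-2210\right) \left(- \frac{116532}{6661}\right) = \frac{257535720}{6661}$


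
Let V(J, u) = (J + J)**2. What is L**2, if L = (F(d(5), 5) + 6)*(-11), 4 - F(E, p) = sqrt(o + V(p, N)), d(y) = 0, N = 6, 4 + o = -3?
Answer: 23353 - 2420*sqrt(93) ≈ 15.365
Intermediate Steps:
o = -7 (o = -4 - 3 = -7)
V(J, u) = 4*J**2 (V(J, u) = (2*J)**2 = 4*J**2)
F(E, p) = 4 - sqrt(-7 + 4*p**2)
L = -110 + 11*sqrt(93) (L = ((4 - sqrt(-7 + 4*5**2)) + 6)*(-11) = ((4 - sqrt(-7 + 4*25)) + 6)*(-11) = ((4 - sqrt(-7 + 100)) + 6)*(-11) = ((4 - sqrt(93)) + 6)*(-11) = (10 - sqrt(93))*(-11) = -110 + 11*sqrt(93) ≈ -3.9198)
L**2 = (-110 + 11*sqrt(93))**2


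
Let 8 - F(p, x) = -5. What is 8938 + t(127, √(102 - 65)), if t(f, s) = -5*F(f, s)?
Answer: 8873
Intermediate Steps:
F(p, x) = 13 (F(p, x) = 8 - 1*(-5) = 8 + 5 = 13)
t(f, s) = -65 (t(f, s) = -5*13 = -65)
8938 + t(127, √(102 - 65)) = 8938 - 65 = 8873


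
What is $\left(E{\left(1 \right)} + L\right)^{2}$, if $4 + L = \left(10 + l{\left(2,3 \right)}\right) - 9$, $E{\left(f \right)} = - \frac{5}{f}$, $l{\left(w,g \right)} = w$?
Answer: $36$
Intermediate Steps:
$L = -1$ ($L = -4 + \left(\left(10 + 2\right) - 9\right) = -4 + \left(12 - 9\right) = -4 + 3 = -1$)
$\left(E{\left(1 \right)} + L\right)^{2} = \left(- \frac{5}{1} - 1\right)^{2} = \left(\left(-5\right) 1 - 1\right)^{2} = \left(-5 - 1\right)^{2} = \left(-6\right)^{2} = 36$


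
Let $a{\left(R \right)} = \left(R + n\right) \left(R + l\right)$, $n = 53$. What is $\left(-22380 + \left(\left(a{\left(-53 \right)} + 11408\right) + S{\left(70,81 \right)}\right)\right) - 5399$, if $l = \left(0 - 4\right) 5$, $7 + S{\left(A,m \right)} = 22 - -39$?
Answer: $-16317$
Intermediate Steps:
$S{\left(A,m \right)} = 54$ ($S{\left(A,m \right)} = -7 + \left(22 - -39\right) = -7 + \left(22 + 39\right) = -7 + 61 = 54$)
$l = -20$ ($l = \left(-4\right) 5 = -20$)
$a{\left(R \right)} = \left(-20 + R\right) \left(53 + R\right)$ ($a{\left(R \right)} = \left(R + 53\right) \left(R - 20\right) = \left(53 + R\right) \left(-20 + R\right) = \left(-20 + R\right) \left(53 + R\right)$)
$\left(-22380 + \left(\left(a{\left(-53 \right)} + 11408\right) + S{\left(70,81 \right)}\right)\right) - 5399 = \left(-22380 + \left(\left(\left(-1060 + \left(-53\right)^{2} + 33 \left(-53\right)\right) + 11408\right) + 54\right)\right) - 5399 = \left(-22380 + \left(\left(\left(-1060 + 2809 - 1749\right) + 11408\right) + 54\right)\right) - 5399 = \left(-22380 + \left(\left(0 + 11408\right) + 54\right)\right) - 5399 = \left(-22380 + \left(11408 + 54\right)\right) - 5399 = \left(-22380 + 11462\right) - 5399 = -10918 - 5399 = -16317$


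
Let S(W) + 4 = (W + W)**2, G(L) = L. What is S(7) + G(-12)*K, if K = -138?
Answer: 1848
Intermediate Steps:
S(W) = -4 + 4*W**2 (S(W) = -4 + (W + W)**2 = -4 + (2*W)**2 = -4 + 4*W**2)
S(7) + G(-12)*K = (-4 + 4*7**2) - 12*(-138) = (-4 + 4*49) + 1656 = (-4 + 196) + 1656 = 192 + 1656 = 1848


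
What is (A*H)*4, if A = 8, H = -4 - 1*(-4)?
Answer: 0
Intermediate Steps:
H = 0 (H = -4 + 4 = 0)
(A*H)*4 = (8*0)*4 = 0*4 = 0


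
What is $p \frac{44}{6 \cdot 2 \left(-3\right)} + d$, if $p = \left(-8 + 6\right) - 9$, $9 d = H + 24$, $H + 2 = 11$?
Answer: $\frac{154}{9} \approx 17.111$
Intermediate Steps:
$H = 9$ ($H = -2 + 11 = 9$)
$d = \frac{11}{3}$ ($d = \frac{9 + 24}{9} = \frac{1}{9} \cdot 33 = \frac{11}{3} \approx 3.6667$)
$p = -11$ ($p = -2 - 9 = -11$)
$p \frac{44}{6 \cdot 2 \left(-3\right)} + d = - 11 \frac{44}{6 \cdot 2 \left(-3\right)} + \frac{11}{3} = - 11 \frac{44}{12 \left(-3\right)} + \frac{11}{3} = - 11 \frac{44}{-36} + \frac{11}{3} = - 11 \cdot 44 \left(- \frac{1}{36}\right) + \frac{11}{3} = \left(-11\right) \left(- \frac{11}{9}\right) + \frac{11}{3} = \frac{121}{9} + \frac{11}{3} = \frac{154}{9}$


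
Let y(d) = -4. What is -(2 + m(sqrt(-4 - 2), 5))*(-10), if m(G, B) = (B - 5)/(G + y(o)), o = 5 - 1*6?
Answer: 20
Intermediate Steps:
o = -1 (o = 5 - 6 = -1)
m(G, B) = (-5 + B)/(-4 + G) (m(G, B) = (B - 5)/(G - 4) = (-5 + B)/(-4 + G))
-(2 + m(sqrt(-4 - 2), 5))*(-10) = -(2 + (-5 + 5)/(-4 + sqrt(-4 - 2)))*(-10) = -(2 + 0/(-4 + sqrt(-6)))*(-10) = -(2 + 0/(-4 + I*sqrt(6)))*(-10) = -(2 + 0)*(-10) = -2*(-10) = -1*(-20) = 20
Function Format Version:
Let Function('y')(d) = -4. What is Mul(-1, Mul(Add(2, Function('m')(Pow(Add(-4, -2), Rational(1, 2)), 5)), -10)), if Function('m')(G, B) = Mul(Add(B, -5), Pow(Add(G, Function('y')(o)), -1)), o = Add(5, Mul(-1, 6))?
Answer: 20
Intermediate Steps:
o = -1 (o = Add(5, -6) = -1)
Function('m')(G, B) = Mul(Pow(Add(-4, G), -1), Add(-5, B)) (Function('m')(G, B) = Mul(Add(B, -5), Pow(Add(G, -4), -1)) = Mul(Add(-5, B), Pow(Add(-4, G), -1)) = Mul(Pow(Add(-4, G), -1), Add(-5, B)))
Mul(-1, Mul(Add(2, Function('m')(Pow(Add(-4, -2), Rational(1, 2)), 5)), -10)) = Mul(-1, Mul(Add(2, Mul(Pow(Add(-4, Pow(Add(-4, -2), Rational(1, 2))), -1), Add(-5, 5))), -10)) = Mul(-1, Mul(Add(2, Mul(Pow(Add(-4, Pow(-6, Rational(1, 2))), -1), 0)), -10)) = Mul(-1, Mul(Add(2, Mul(Pow(Add(-4, Mul(I, Pow(6, Rational(1, 2)))), -1), 0)), -10)) = Mul(-1, Mul(Add(2, 0), -10)) = Mul(-1, Mul(2, -10)) = Mul(-1, -20) = 20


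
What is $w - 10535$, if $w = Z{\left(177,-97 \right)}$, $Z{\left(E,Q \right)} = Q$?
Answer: $-10632$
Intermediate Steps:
$w = -97$
$w - 10535 = -97 - 10535 = -10632$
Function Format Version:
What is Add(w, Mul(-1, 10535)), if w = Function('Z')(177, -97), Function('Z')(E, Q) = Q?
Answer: -10632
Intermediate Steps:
w = -97
Add(w, Mul(-1, 10535)) = Add(-97, Mul(-1, 10535)) = Add(-97, -10535) = -10632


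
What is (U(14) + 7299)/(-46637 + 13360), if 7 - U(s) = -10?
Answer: -7316/33277 ≈ -0.21985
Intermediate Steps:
U(s) = 17 (U(s) = 7 - 1*(-10) = 7 + 10 = 17)
(U(14) + 7299)/(-46637 + 13360) = (17 + 7299)/(-46637 + 13360) = 7316/(-33277) = 7316*(-1/33277) = -7316/33277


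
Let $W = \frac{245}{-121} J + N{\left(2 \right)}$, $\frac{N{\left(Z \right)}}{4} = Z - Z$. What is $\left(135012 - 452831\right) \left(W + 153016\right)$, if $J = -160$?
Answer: $- \frac{5896856949384}{121} \approx -4.8734 \cdot 10^{10}$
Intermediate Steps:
$N{\left(Z \right)} = 0$ ($N{\left(Z \right)} = 4 \left(Z - Z\right) = 4 \cdot 0 = 0$)
$W = \frac{39200}{121}$ ($W = \frac{245}{-121} \left(-160\right) + 0 = 245 \left(- \frac{1}{121}\right) \left(-160\right) + 0 = \left(- \frac{245}{121}\right) \left(-160\right) + 0 = \frac{39200}{121} + 0 = \frac{39200}{121} \approx 323.97$)
$\left(135012 - 452831\right) \left(W + 153016\right) = \left(135012 - 452831\right) \left(\frac{39200}{121} + 153016\right) = \left(-317819\right) \frac{18554136}{121} = - \frac{5896856949384}{121}$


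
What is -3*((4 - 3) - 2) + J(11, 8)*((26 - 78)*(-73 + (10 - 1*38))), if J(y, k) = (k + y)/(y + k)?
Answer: 5255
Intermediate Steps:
J(y, k) = 1 (J(y, k) = (k + y)/(k + y) = 1)
-3*((4 - 3) - 2) + J(11, 8)*((26 - 78)*(-73 + (10 - 1*38))) = -3*((4 - 3) - 2) + 1*((26 - 78)*(-73 + (10 - 1*38))) = -3*(1 - 2) + 1*(-52*(-73 + (10 - 38))) = -3*(-1) + 1*(-52*(-73 - 28)) = 3 + 1*(-52*(-101)) = 3 + 1*5252 = 3 + 5252 = 5255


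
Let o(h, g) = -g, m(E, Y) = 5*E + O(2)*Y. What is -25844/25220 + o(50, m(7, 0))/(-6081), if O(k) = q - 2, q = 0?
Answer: -3005282/2949285 ≈ -1.0190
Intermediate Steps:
O(k) = -2 (O(k) = 0 - 2 = -2)
m(E, Y) = -2*Y + 5*E (m(E, Y) = 5*E - 2*Y = -2*Y + 5*E)
-25844/25220 + o(50, m(7, 0))/(-6081) = -25844/25220 - (-2*0 + 5*7)/(-6081) = -25844*1/25220 - (0 + 35)*(-1/6081) = -497/485 - 1*35*(-1/6081) = -497/485 - 35*(-1/6081) = -497/485 + 35/6081 = -3005282/2949285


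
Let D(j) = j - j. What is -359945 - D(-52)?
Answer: -359945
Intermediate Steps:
D(j) = 0
-359945 - D(-52) = -359945 - 1*0 = -359945 + 0 = -359945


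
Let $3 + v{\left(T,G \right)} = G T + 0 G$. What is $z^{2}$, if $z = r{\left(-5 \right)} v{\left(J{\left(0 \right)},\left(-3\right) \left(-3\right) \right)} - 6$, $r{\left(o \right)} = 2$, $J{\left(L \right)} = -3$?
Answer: $4356$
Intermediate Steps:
$v{\left(T,G \right)} = -3 + G T$ ($v{\left(T,G \right)} = -3 + \left(G T + 0 G\right) = -3 + \left(G T + 0\right) = -3 + G T$)
$z = -66$ ($z = 2 \left(-3 + \left(-3\right) \left(-3\right) \left(-3\right)\right) - 6 = 2 \left(-3 + 9 \left(-3\right)\right) - 6 = 2 \left(-3 - 27\right) - 6 = 2 \left(-30\right) - 6 = -60 - 6 = -66$)
$z^{2} = \left(-66\right)^{2} = 4356$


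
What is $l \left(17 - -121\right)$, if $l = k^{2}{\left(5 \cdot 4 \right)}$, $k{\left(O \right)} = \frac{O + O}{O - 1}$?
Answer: $\frac{220800}{361} \approx 611.63$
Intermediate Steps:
$k{\left(O \right)} = \frac{2 O}{-1 + O}$
$l = \frac{1600}{361}$ ($l = \left(\frac{2 \cdot 5 \cdot 4}{-1 + 5 \cdot 4}\right)^{2} = \left(2 \cdot 20 \frac{1}{-1 + 20}\right)^{2} = \left(2 \cdot 20 \cdot \frac{1}{19}\right)^{2} = \left(\frac{40}{19}\right)^{2} = \frac{1600}{361} \approx 4.4321$)
$l \left(17 - -121\right) = \frac{1600 \left(17 - -121\right)}{361} = \frac{1600 \left(17 + 121\right)}{361} = \frac{1600}{361} \cdot 138 = \frac{220800}{361}$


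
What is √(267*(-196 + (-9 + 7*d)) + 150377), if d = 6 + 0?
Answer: 38*√74 ≈ 326.89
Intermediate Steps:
d = 6
√(267*(-196 + (-9 + 7*d)) + 150377) = √(267*(-196 + (-9 + 7*6)) + 150377) = √(267*(-196 + (-9 + 42)) + 150377) = √(267*(-196 + 33) + 150377) = √(267*(-163) + 150377) = √(-43521 + 150377) = √106856 = 38*√74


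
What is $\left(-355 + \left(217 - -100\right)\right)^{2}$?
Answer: $1444$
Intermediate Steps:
$\left(-355 + \left(217 - -100\right)\right)^{2} = \left(-355 + \left(217 + 100\right)\right)^{2} = \left(-355 + 317\right)^{2} = \left(-38\right)^{2} = 1444$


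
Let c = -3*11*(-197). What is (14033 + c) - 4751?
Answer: 15783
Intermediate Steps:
c = 6501 (c = -33*(-197) = 6501)
(14033 + c) - 4751 = (14033 + 6501) - 4751 = 20534 - 4751 = 15783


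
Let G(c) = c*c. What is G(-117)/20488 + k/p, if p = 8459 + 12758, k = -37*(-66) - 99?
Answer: 26034069/33437992 ≈ 0.77858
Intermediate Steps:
k = 2343 (k = 2442 - 99 = 2343)
p = 21217
G(c) = c**2
G(-117)/20488 + k/p = (-117)**2/20488 + 2343/21217 = 13689*(1/20488) + 2343*(1/21217) = 1053/1576 + 2343/21217 = 26034069/33437992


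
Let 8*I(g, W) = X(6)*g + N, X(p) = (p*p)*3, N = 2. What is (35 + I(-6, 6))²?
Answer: 33489/16 ≈ 2093.1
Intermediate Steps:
X(p) = 3*p² (X(p) = p²*3 = 3*p²)
I(g, W) = ¼ + 27*g/2 (I(g, W) = ((3*6²)*g + 2)/8 = ((3*36)*g + 2)/8 = (108*g + 2)/8 = (2 + 108*g)/8 = ¼ + 27*g/2)
(35 + I(-6, 6))² = (35 + (¼ + (27/2)*(-6)))² = (35 + (¼ - 81))² = (35 - 323/4)² = (-183/4)² = 33489/16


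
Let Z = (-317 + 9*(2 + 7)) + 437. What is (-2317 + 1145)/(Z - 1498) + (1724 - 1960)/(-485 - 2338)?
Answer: 3614648/3661431 ≈ 0.98722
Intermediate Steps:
Z = 201 (Z = (-317 + 9*9) + 437 = (-317 + 81) + 437 = -236 + 437 = 201)
(-2317 + 1145)/(Z - 1498) + (1724 - 1960)/(-485 - 2338) = (-2317 + 1145)/(201 - 1498) + (1724 - 1960)/(-485 - 2338) = -1172/(-1297) - 236/(-2823) = -1172*(-1/1297) - 236*(-1/2823) = 1172/1297 + 236/2823 = 3614648/3661431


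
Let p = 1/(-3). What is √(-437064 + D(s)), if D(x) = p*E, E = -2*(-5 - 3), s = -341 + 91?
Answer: 2*I*√983406/3 ≈ 661.11*I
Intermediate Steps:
s = -250
p = -⅓ ≈ -0.33333
E = 16 (E = -2*(-8) = 16)
D(x) = -16/3 (D(x) = -⅓*16 = -16/3)
√(-437064 + D(s)) = √(-437064 - 16/3) = √(-1311208/3) = 2*I*√983406/3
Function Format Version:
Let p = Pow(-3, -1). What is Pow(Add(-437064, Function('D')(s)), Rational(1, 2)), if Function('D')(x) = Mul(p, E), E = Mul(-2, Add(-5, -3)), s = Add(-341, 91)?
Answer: Mul(Rational(2, 3), I, Pow(983406, Rational(1, 2))) ≈ Mul(661.11, I)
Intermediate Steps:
s = -250
p = Rational(-1, 3) ≈ -0.33333
E = 16 (E = Mul(-2, -8) = 16)
Function('D')(x) = Rational(-16, 3) (Function('D')(x) = Mul(Rational(-1, 3), 16) = Rational(-16, 3))
Pow(Add(-437064, Function('D')(s)), Rational(1, 2)) = Pow(Add(-437064, Rational(-16, 3)), Rational(1, 2)) = Pow(Rational(-1311208, 3), Rational(1, 2)) = Mul(Rational(2, 3), I, Pow(983406, Rational(1, 2)))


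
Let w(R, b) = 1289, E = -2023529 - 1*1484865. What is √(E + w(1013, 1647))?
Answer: I*√3507105 ≈ 1872.7*I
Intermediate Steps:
E = -3508394 (E = -2023529 - 1484865 = -3508394)
√(E + w(1013, 1647)) = √(-3508394 + 1289) = √(-3507105) = I*√3507105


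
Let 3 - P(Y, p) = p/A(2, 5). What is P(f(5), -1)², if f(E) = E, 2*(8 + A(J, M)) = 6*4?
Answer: 169/16 ≈ 10.563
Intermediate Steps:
A(J, M) = 4 (A(J, M) = -8 + (6*4)/2 = -8 + (½)*24 = -8 + 12 = 4)
P(Y, p) = 3 - p/4
P(f(5), -1)² = (3 - ¼*(-1))² = (3 + ¼)² = (13/4)² = 169/16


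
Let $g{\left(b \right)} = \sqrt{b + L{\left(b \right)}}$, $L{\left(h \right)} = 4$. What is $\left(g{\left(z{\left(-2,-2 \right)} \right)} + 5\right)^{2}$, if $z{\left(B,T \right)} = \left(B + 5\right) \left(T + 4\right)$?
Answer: $\left(5 + \sqrt{10}\right)^{2} \approx 66.623$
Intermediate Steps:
$z{\left(B,T \right)} = \left(4 + T\right) \left(5 + B\right)$ ($z{\left(B,T \right)} = \left(5 + B\right) \left(4 + T\right) = \left(4 + T\right) \left(5 + B\right)$)
$g{\left(b \right)} = \sqrt{4 + b}$ ($g{\left(b \right)} = \sqrt{b + 4} = \sqrt{4 + b}$)
$\left(g{\left(z{\left(-2,-2 \right)} \right)} + 5\right)^{2} = \left(\sqrt{4 + \left(20 + 4 \left(-2\right) + 5 \left(-2\right) - -4\right)} + 5\right)^{2} = \left(\sqrt{4 + \left(20 - 8 - 10 + 4\right)} + 5\right)^{2} = \left(\sqrt{4 + 6} + 5\right)^{2} = \left(\sqrt{10} + 5\right)^{2} = \left(5 + \sqrt{10}\right)^{2}$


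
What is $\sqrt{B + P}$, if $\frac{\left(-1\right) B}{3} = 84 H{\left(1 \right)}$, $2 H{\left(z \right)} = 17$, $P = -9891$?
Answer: $3 i \sqrt{1337} \approx 109.7 i$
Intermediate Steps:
$H{\left(z \right)} = \frac{17}{2}$ ($H{\left(z \right)} = \frac{1}{2} \cdot 17 = \frac{17}{2}$)
$B = -2142$ ($B = - 3 \cdot 84 \cdot \frac{17}{2} = \left(-3\right) 714 = -2142$)
$\sqrt{B + P} = \sqrt{-2142 - 9891} = \sqrt{-12033} = 3 i \sqrt{1337}$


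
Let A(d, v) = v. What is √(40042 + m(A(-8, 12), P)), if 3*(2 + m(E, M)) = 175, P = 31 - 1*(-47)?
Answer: 7*√7365/3 ≈ 200.25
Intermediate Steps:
P = 78 (P = 31 + 47 = 78)
m(E, M) = 169/3 (m(E, M) = -2 + (⅓)*175 = -2 + 175/3 = 169/3)
√(40042 + m(A(-8, 12), P)) = √(40042 + 169/3) = √(120295/3) = 7*√7365/3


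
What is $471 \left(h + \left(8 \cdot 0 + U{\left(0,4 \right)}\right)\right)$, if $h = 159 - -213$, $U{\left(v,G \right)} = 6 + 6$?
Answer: $180864$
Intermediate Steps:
$U{\left(v,G \right)} = 12$
$h = 372$ ($h = 159 + 213 = 372$)
$471 \left(h + \left(8 \cdot 0 + U{\left(0,4 \right)}\right)\right) = 471 \left(372 + \left(8 \cdot 0 + 12\right)\right) = 471 \left(372 + \left(0 + 12\right)\right) = 471 \left(372 + 12\right) = 471 \cdot 384 = 180864$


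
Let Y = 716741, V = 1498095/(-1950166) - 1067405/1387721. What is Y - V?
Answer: 1939710517878966051/2706286311686 ≈ 7.1674e+5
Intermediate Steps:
V = -4160554830725/2706286311686 (V = 1498095*(-1/1950166) - 1067405*1/1387721 = -1498095/1950166 - 1067405/1387721 = -4160554830725/2706286311686 ≈ -1.5374)
Y - V = 716741 - 1*(-4160554830725/2706286311686) = 716741 + 4160554830725/2706286311686 = 1939710517878966051/2706286311686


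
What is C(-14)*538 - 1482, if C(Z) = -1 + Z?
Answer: -9552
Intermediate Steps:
C(-14)*538 - 1482 = (-1 - 14)*538 - 1482 = -15*538 - 1482 = -8070 - 1482 = -9552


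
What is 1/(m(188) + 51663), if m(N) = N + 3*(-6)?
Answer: 1/51833 ≈ 1.9293e-5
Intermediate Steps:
m(N) = -18 + N (m(N) = N - 18 = -18 + N)
1/(m(188) + 51663) = 1/((-18 + 188) + 51663) = 1/(170 + 51663) = 1/51833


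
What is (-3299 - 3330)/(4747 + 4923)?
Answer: -6629/9670 ≈ -0.68552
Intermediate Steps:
(-3299 - 3330)/(4747 + 4923) = -6629/9670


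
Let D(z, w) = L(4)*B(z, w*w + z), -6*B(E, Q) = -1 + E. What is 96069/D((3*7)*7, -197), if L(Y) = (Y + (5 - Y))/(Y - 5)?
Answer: 288207/365 ≈ 789.61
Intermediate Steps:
L(Y) = 5/(-5 + Y)
B(E, Q) = ⅙ - E/6 (B(E, Q) = -(-1 + E)/6 = ⅙ - E/6)
D(z, w) = -⅚ + 5*z/6 (D(z, w) = (5/(-5 + 4))*(⅙ - z/6) = (5/(-1))*(⅙ - z/6) = (5*(-1))*(⅙ - z/6) = -5*(⅙ - z/6) = -⅚ + 5*z/6)
96069/D((3*7)*7, -197) = 96069/(-⅚ + 5*((3*7)*7)/6) = 96069/(-⅚ + 5*(21*7)/6) = 96069/(-⅚ + (⅚)*147) = 96069/(-⅚ + 245/2) = 96069/(365/3) = 96069*(3/365) = 288207/365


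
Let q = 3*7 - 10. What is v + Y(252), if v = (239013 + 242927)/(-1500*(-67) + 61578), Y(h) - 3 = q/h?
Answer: 5851493/972468 ≈ 6.0172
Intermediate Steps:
q = 11 (q = 21 - 10 = 11)
Y(h) = 3 + 11/h
v = 240970/81039 (v = 481940/(100500 + 61578) = 481940/162078 = 481940*(1/162078) = 240970/81039 ≈ 2.9735)
v + Y(252) = 240970/81039 + (3 + 11/252) = 240970/81039 + 767/252 = 5851493/972468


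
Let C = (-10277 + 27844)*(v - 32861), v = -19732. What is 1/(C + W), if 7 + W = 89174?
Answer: -1/923812064 ≈ -1.0825e-9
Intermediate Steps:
W = 89167 (W = -7 + 89174 = 89167)
C = -923901231 (C = (-10277 + 27844)*(-19732 - 32861) = 17567*(-52593) = -923901231)
1/(C + W) = 1/(-923901231 + 89167) = 1/(-923812064) = -1/923812064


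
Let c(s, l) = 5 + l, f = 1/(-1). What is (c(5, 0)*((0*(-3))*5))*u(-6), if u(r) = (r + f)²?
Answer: 0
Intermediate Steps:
f = -1
u(r) = (-1 + r)² (u(r) = (r - 1)² = (-1 + r)²)
(c(5, 0)*((0*(-3))*5))*u(-6) = ((5 + 0)*((0*(-3))*5))*(-1 - 6)² = (5*(0*5))*(-7)² = (5*0)*49 = 0*49 = 0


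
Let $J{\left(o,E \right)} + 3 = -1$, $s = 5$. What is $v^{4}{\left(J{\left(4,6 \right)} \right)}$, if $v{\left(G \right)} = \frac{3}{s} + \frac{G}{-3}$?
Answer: $\frac{707281}{50625} \approx 13.971$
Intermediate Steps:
$J{\left(o,E \right)} = -4$ ($J{\left(o,E \right)} = -3 - 1 = -4$)
$v{\left(G \right)} = \frac{3}{5} - \frac{G}{3}$ ($v{\left(G \right)} = \frac{3}{5} + \frac{G}{-3} = 3 \cdot \frac{1}{5} + G \left(- \frac{1}{3}\right) = \frac{3}{5} - \frac{G}{3}$)
$v^{4}{\left(J{\left(4,6 \right)} \right)} = \left(\frac{3}{5} - - \frac{4}{3}\right)^{4} = \left(\frac{3}{5} + \frac{4}{3}\right)^{4} = \left(\frac{29}{15}\right)^{4} = \frac{707281}{50625}$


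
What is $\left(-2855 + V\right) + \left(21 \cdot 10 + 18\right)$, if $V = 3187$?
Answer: $560$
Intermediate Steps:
$\left(-2855 + V\right) + \left(21 \cdot 10 + 18\right) = \left(-2855 + 3187\right) + \left(21 \cdot 10 + 18\right) = 332 + \left(210 + 18\right) = 332 + 228 = 560$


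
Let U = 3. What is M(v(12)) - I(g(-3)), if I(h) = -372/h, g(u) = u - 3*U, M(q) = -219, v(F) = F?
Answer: -250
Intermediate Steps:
g(u) = -9 + u (g(u) = u - 3*3 = u - 9 = -9 + u)
M(v(12)) - I(g(-3)) = -219 - (-372)/(-9 - 3) = -219 - (-372)/(-12) = -219 - (-372)*(-1)/12 = -219 - 1*31 = -219 - 31 = -250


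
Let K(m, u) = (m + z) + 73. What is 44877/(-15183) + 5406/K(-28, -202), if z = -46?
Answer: -3910675/723 ≈ -5409.0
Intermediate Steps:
K(m, u) = 27 + m (K(m, u) = (m - 46) + 73 = (-46 + m) + 73 = 27 + m)
44877/(-15183) + 5406/K(-28, -202) = 44877/(-15183) + 5406/(27 - 28) = 44877*(-1/15183) + 5406/(-1) = -2137/723 + 5406*(-1) = -2137/723 - 5406 = -3910675/723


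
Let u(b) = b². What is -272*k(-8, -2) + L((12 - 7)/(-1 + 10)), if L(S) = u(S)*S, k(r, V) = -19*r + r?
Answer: -28553347/729 ≈ -39168.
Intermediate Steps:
k(r, V) = -18*r
L(S) = S³ (L(S) = S²*S = S³)
-272*k(-8, -2) + L((12 - 7)/(-1 + 10)) = -(-4896)*(-8) + ((12 - 7)/(-1 + 10))³ = -272*144 + (5/9)³ = -39168 + (5*(⅑))³ = -39168 + (5/9)³ = -39168 + 125/729 = -28553347/729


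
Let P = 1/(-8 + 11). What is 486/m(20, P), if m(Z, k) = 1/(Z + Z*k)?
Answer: 12960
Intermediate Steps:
P = ⅓ (P = 1/3 = ⅓ ≈ 0.33333)
486/m(20, P) = 486/((1/(20*(1 + ⅓)))) = 486/((1/(20*(4/3)))) = 486/(((1/20)*(¾))) = 486/(3/80) = 486*(80/3) = 12960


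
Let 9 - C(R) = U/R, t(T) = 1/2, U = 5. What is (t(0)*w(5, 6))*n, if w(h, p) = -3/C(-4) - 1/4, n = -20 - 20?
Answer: 445/41 ≈ 10.854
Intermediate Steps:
t(T) = ½
C(R) = 9 - 5/R
n = -40
w(h, p) = -89/164 (w(h, p) = -3/(9 - 5/(-4)) - 1/4 = -3/(9 - 5*(-¼)) - 1*¼ = -3/(9 + 5/4) - ¼ = -3/41/4 - ¼ = -3*4/41 - ¼ = -12/41 - ¼ = -89/164)
(t(0)*w(5, 6))*n = ((½)*(-89/164))*(-40) = -89/328*(-40) = 445/41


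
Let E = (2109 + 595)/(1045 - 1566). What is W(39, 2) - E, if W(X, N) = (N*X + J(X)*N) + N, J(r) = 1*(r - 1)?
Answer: 83980/521 ≈ 161.19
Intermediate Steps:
J(r) = -1 + r (J(r) = 1*(-1 + r) = -1 + r)
E = -2704/521 (E = 2704/(-521) = 2704*(-1/521) = -2704/521 ≈ -5.1900)
W(X, N) = N + N*X + N*(-1 + X) (W(X, N) = (N*X + (-1 + X)*N) + N = (N*X + N*(-1 + X)) + N = N + N*X + N*(-1 + X))
W(39, 2) - E = 2*2*39 - 1*(-2704/521) = 156 + 2704/521 = 83980/521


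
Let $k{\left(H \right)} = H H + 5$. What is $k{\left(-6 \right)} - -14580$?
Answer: $14621$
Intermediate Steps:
$k{\left(H \right)} = 5 + H^{2}$ ($k{\left(H \right)} = H^{2} + 5 = 5 + H^{2}$)
$k{\left(-6 \right)} - -14580 = \left(5 + \left(-6\right)^{2}\right) - -14580 = \left(5 + 36\right) + 14580 = 41 + 14580 = 14621$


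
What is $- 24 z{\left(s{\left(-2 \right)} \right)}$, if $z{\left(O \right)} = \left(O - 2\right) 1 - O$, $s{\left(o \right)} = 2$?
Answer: $48$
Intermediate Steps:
$z{\left(O \right)} = -2$ ($z{\left(O \right)} = \left(-2 + O\right) 1 - O = \left(-2 + O\right) - O = -2$)
$- 24 z{\left(s{\left(-2 \right)} \right)} = \left(-24\right) \left(-2\right) = 48$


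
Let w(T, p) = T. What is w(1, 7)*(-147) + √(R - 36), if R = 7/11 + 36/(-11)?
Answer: -147 + 5*I*√187/11 ≈ -147.0 + 6.2158*I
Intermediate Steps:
R = -29/11 (R = 7*(1/11) + 36*(-1/11) = 7/11 - 36/11 = -29/11 ≈ -2.6364)
w(1, 7)*(-147) + √(R - 36) = 1*(-147) + √(-29/11 - 36) = -147 + √(-425/11) = -147 + 5*I*√187/11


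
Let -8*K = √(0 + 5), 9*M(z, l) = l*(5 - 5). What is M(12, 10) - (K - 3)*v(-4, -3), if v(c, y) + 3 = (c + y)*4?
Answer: -93 - 31*√5/8 ≈ -101.66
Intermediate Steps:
v(c, y) = -3 + 4*c + 4*y (v(c, y) = -3 + (c + y)*4 = -3 + (4*c + 4*y) = -3 + 4*c + 4*y)
M(z, l) = 0 (M(z, l) = (l*(5 - 5))/9 = (l*0)/9 = (⅑)*0 = 0)
K = -√5/8 (K = -√(0 + 5)/8 = -√5/8 ≈ -0.27951)
M(12, 10) - (K - 3)*v(-4, -3) = 0 - (-√5/8 - 3)*(-3 + 4*(-4) + 4*(-3)) = 0 - (-3 - √5/8)*(-3 - 16 - 12) = 0 - (-3 - √5/8)*(-31) = 0 - (93 + 31*√5/8) = 0 + (-93 - 31*√5/8) = -93 - 31*√5/8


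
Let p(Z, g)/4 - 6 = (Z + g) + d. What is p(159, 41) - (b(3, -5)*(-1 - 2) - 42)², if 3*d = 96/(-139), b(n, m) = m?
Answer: 13077/139 ≈ 94.079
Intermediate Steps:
d = -32/139 (d = (96/(-139))/3 = (96*(-1/139))/3 = (⅓)*(-96/139) = -32/139 ≈ -0.23022)
p(Z, g) = 3208/139 + 4*Z + 4*g (p(Z, g) = 24 + 4*((Z + g) - 32/139) = 24 + 4*(-32/139 + Z + g) = 24 + (-128/139 + 4*Z + 4*g) = 3208/139 + 4*Z + 4*g)
p(159, 41) - (b(3, -5)*(-1 - 2) - 42)² = (3208/139 + 4*159 + 4*41) - (-5*(-1 - 2) - 42)² = (3208/139 + 636 + 164) - (-5*(-3) - 42)² = 114408/139 - (15 - 42)² = 114408/139 - 1*(-27)² = 114408/139 - 1*729 = 114408/139 - 729 = 13077/139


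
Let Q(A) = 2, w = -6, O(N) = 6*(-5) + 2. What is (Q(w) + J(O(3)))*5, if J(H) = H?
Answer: -130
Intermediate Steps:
O(N) = -28 (O(N) = -30 + 2 = -28)
(Q(w) + J(O(3)))*5 = (2 - 28)*5 = -26*5 = -130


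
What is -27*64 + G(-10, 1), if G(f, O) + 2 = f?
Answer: -1740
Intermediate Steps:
G(f, O) = -2 + f
-27*64 + G(-10, 1) = -27*64 + (-2 - 10) = -1728 - 12 = -1740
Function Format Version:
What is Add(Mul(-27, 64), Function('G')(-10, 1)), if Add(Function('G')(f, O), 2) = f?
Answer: -1740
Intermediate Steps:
Function('G')(f, O) = Add(-2, f)
Add(Mul(-27, 64), Function('G')(-10, 1)) = Add(Mul(-27, 64), Add(-2, -10)) = Add(-1728, -12) = -1740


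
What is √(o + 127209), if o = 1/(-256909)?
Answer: 2*√2099019555098705/256909 ≈ 356.66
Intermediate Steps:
o = -1/256909 ≈ -3.8924e-6
√(o + 127209) = √(-1/256909 + 127209) = √(32681136980/256909) = 2*√2099019555098705/256909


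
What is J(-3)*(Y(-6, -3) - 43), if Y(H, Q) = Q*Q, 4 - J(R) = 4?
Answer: 0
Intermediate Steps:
J(R) = 0 (J(R) = 4 - 1*4 = 4 - 4 = 0)
Y(H, Q) = Q²
J(-3)*(Y(-6, -3) - 43) = 0*((-3)² - 43) = 0*(9 - 43) = 0*(-34) = 0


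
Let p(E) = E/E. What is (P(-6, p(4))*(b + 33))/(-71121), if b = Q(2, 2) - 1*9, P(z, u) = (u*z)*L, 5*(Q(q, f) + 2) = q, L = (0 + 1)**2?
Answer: 224/118535 ≈ 0.0018897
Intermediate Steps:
L = 1 (L = 1**2 = 1)
Q(q, f) = -2 + q/5
p(E) = 1
P(z, u) = u*z (P(z, u) = (u*z)*1 = u*z)
b = -53/5 (b = (-2 + (1/5)*2) - 1*9 = (-2 + 2/5) - 9 = -8/5 - 9 = -53/5 ≈ -10.600)
(P(-6, p(4))*(b + 33))/(-71121) = ((1*(-6))*(-53/5 + 33))/(-71121) = -6*112/5*(-1/71121) = -672/5*(-1/71121) = 224/118535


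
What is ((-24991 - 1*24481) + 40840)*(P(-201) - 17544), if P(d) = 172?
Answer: 149955104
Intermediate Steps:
((-24991 - 1*24481) + 40840)*(P(-201) - 17544) = ((-24991 - 1*24481) + 40840)*(172 - 17544) = ((-24991 - 24481) + 40840)*(-17372) = (-49472 + 40840)*(-17372) = -8632*(-17372) = 149955104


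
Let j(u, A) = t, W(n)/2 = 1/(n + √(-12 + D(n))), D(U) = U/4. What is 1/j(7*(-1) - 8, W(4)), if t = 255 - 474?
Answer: -1/219 ≈ -0.0045662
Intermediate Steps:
D(U) = U/4 (D(U) = U*(¼) = U/4)
W(n) = 2/(n + √(-12 + n/4))
t = -219
j(u, A) = -219
1/j(7*(-1) - 8, W(4)) = 1/(-219) = -1/219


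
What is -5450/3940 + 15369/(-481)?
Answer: -6317531/189514 ≈ -33.335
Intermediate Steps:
-5450/3940 + 15369/(-481) = -5450*1/3940 + 15369*(-1/481) = -545/394 - 15369/481 = -6317531/189514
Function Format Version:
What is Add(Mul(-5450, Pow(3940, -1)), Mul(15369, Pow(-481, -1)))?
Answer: Rational(-6317531, 189514) ≈ -33.335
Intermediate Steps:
Add(Mul(-5450, Pow(3940, -1)), Mul(15369, Pow(-481, -1))) = Add(Mul(-5450, Rational(1, 3940)), Mul(15369, Rational(-1, 481))) = Add(Rational(-545, 394), Rational(-15369, 481)) = Rational(-6317531, 189514)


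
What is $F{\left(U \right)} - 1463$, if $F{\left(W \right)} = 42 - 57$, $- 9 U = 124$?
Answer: $-1478$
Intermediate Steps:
$U = - \frac{124}{9}$ ($U = \left(- \frac{1}{9}\right) 124 = - \frac{124}{9} \approx -13.778$)
$F{\left(W \right)} = -15$
$F{\left(U \right)} - 1463 = -15 - 1463 = -1478$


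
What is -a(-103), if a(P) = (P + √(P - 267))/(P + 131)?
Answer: 103/28 - I*√370/28 ≈ 3.6786 - 0.68698*I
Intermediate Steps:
a(P) = (P + √(-267 + P))/(131 + P)
-a(-103) = -(-103 + √(-267 - 103))/(131 - 103) = -(-103 + √(-370))/28 = -(-103 + I*√370)/28 = -(-103/28 + I*√370/28) = 103/28 - I*√370/28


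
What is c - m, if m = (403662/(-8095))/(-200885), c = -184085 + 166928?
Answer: -27900097438437/1626164075 ≈ -17157.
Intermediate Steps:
c = -17157
m = 403662/1626164075 (m = (403662*(-1/8095))*(-1/200885) = -403662/8095*(-1/200885) = 403662/1626164075 ≈ 0.00024823)
c - m = -17157 - 1*403662/1626164075 = -17157 - 403662/1626164075 = -27900097438437/1626164075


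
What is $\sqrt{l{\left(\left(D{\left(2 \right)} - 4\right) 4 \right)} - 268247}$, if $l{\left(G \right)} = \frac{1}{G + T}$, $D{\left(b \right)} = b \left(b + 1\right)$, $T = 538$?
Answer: $\frac{i \sqrt{79968722106}}{546} \approx 517.93 i$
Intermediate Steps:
$D{\left(b \right)} = b \left(1 + b\right)$
$l{\left(G \right)} = \frac{1}{538 + G}$ ($l{\left(G \right)} = \frac{1}{G + 538} = \frac{1}{538 + G}$)
$\sqrt{l{\left(\left(D{\left(2 \right)} - 4\right) 4 \right)} - 268247} = \sqrt{\frac{1}{538 + \left(2 \left(1 + 2\right) - 4\right) 4} - 268247} = \sqrt{\frac{1}{538 + \left(2 \cdot 3 - 4\right) 4} - 268247} = \sqrt{\frac{1}{538 + \left(6 - 4\right) 4} - 268247} = \sqrt{\frac{1}{538 + 2 \cdot 4} - 268247} = \sqrt{\frac{1}{538 + 8} - 268247} = \sqrt{\frac{1}{546} - 268247} = \sqrt{- \frac{146462861}{546}} = \frac{i \sqrt{79968722106}}{546}$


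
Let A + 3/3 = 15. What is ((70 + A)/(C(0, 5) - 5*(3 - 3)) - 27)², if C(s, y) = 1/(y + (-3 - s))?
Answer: 19881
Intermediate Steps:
A = 14 (A = -1 + 15 = 14)
C(s, y) = 1/(-3 + y - s)
((70 + A)/(C(0, 5) - 5*(3 - 3)) - 27)² = ((70 + 14)/(1/(-3 + 5 - 1*0) - 5*(3 - 3)) - 27)² = (84/(1/(-3 + 5 + 0) - 5*0) - 27)² = (84/(1/2 + 0) - 27)² = (84/(½ + 0) - 27)² = (84/(½) - 27)² = (84*2 - 27)² = (168 - 27)² = 141² = 19881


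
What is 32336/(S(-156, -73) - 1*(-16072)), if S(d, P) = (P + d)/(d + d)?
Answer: 10088832/5014693 ≈ 2.0119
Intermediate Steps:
S(d, P) = (P + d)/(2*d) (S(d, P) = (P + d)/((2*d)) = (P + d)*(1/(2*d)) = (P + d)/(2*d))
32336/(S(-156, -73) - 1*(-16072)) = 32336/((1/2)*(-73 - 156)/(-156) - 1*(-16072)) = 32336/((1/2)*(-1/156)*(-229) + 16072) = 32336/(229/312 + 16072) = 32336/(5014693/312) = 32336*(312/5014693) = 10088832/5014693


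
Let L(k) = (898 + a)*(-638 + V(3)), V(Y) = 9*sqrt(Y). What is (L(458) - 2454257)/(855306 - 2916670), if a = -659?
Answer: 2606739/2061364 - 2151*sqrt(3)/2061364 ≈ 1.2628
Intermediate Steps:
L(k) = -152482 + 2151*sqrt(3) (L(k) = (898 - 659)*(-638 + 9*sqrt(3)) = 239*(-638 + 9*sqrt(3)) = -152482 + 2151*sqrt(3))
(L(458) - 2454257)/(855306 - 2916670) = ((-152482 + 2151*sqrt(3)) - 2454257)/(855306 - 2916670) = (-2606739 + 2151*sqrt(3))/(-2061364) = (-2606739 + 2151*sqrt(3))*(-1/2061364) = 2606739/2061364 - 2151*sqrt(3)/2061364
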